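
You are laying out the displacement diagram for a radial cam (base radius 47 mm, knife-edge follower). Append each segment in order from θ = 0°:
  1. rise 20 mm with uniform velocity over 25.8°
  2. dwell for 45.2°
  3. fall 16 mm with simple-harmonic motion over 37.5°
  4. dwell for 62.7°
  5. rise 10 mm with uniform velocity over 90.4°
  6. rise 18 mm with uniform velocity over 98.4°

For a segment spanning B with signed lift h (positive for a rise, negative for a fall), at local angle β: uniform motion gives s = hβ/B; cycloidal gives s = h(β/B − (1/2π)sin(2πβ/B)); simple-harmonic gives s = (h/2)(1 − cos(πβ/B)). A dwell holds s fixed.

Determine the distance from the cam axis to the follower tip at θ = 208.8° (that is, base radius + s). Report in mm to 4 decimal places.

seg 1 [0°–25.8°] uniform, h=20: full span → s += 20 → s = 20.0000
seg 2 [25.8°–71°] dwell: s stays 20.0000
seg 3 [71°–108.5°] simple-harmonic, h=-16: full span → s += -16 → s = 4.0000
seg 4 [108.5°–171.2°] dwell: s stays 4.0000
seg 5 [171.2°–261.6°] uniform, h=10: θ=208.8° here. β=37.6, B=90.4. 10·37.6/90.4 = 4.1593 → s = 8.1593
radial distance = base radius + s = 47 + 8.1593 = 55.1593

55.1593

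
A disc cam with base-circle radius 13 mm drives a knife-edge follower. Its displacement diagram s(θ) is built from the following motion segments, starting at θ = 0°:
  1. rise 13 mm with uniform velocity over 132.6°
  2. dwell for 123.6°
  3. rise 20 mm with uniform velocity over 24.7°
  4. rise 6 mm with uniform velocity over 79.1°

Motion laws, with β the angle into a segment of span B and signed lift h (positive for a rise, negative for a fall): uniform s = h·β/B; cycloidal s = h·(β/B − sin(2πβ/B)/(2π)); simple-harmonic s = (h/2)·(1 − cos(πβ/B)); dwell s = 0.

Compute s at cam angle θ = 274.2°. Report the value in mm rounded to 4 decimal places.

seg 1 [0°–132.6°] uniform, h=13: full span → s += 13 → s = 13.0000
seg 2 [132.6°–256.2°] dwell: s stays 13.0000
seg 3 [256.2°–280.9°] uniform, h=20: θ=274.2° here. β=18, B=24.7. 20·18/24.7 = 14.5749 → s = 27.5749

27.5749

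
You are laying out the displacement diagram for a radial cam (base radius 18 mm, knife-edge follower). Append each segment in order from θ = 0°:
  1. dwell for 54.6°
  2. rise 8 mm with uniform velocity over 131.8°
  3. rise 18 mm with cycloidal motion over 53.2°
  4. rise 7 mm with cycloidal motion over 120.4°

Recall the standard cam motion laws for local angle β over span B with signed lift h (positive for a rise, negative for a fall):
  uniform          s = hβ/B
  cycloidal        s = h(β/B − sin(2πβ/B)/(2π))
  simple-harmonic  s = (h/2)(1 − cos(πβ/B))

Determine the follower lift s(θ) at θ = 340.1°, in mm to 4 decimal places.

seg 1 [0°–54.6°] dwell: s stays 0.0000
seg 2 [54.6°–186.4°] uniform, h=8: full span → s += 8 → s = 8.0000
seg 3 [186.4°–239.6°] cycloidal, h=18: full span → s += 18 → s = 26.0000
seg 4 [239.6°–360°] cycloidal, h=7: θ=340.1° here. β=100.5, B=120.4. 7·(0.8347 − sin(2π·0.8347)/(2π)) = 6.8030 → s = 32.8030

32.8030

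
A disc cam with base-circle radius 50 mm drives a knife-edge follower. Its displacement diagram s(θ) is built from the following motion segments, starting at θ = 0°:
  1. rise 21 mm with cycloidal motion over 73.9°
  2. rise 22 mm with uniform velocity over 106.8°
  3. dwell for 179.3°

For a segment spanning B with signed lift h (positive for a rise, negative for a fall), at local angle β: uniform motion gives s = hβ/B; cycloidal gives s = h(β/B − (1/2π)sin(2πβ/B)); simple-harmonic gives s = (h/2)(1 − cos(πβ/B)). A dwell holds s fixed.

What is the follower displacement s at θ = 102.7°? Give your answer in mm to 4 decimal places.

seg 1 [0°–73.9°] cycloidal, h=21: full span → s += 21 → s = 21.0000
seg 2 [73.9°–180.7°] uniform, h=22: θ=102.7° here. β=28.8, B=106.8. 22·28.8/106.8 = 5.9326 → s = 26.9326

26.9326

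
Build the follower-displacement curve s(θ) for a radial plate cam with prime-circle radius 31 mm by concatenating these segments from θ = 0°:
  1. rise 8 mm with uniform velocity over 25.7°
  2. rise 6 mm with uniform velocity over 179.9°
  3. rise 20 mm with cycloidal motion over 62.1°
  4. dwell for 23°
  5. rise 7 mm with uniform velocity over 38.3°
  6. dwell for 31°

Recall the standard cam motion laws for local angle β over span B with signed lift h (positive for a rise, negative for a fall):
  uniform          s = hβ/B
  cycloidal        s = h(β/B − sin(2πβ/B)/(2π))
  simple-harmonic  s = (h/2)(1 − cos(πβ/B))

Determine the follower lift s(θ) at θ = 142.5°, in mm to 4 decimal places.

seg 1 [0°–25.7°] uniform, h=8: full span → s += 8 → s = 8.0000
seg 2 [25.7°–205.6°] uniform, h=6: θ=142.5° here. β=116.8, B=179.9. 6·116.8/179.9 = 3.8955 → s = 11.8955

11.8955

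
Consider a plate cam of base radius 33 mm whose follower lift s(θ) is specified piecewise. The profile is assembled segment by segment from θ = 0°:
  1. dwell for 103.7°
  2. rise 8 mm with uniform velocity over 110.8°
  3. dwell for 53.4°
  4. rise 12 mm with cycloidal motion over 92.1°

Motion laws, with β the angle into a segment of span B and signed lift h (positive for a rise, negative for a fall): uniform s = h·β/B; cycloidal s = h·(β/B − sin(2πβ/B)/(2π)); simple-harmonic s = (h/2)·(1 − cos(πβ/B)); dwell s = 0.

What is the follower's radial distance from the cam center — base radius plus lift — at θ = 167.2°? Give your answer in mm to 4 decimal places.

seg 1 [0°–103.7°] dwell: s stays 0.0000
seg 2 [103.7°–214.5°] uniform, h=8: θ=167.2° here. β=63.5, B=110.8. 8·63.5/110.8 = 4.5848 → s = 4.5848
radial distance = base radius + s = 33 + 4.5848 = 37.5848

37.5848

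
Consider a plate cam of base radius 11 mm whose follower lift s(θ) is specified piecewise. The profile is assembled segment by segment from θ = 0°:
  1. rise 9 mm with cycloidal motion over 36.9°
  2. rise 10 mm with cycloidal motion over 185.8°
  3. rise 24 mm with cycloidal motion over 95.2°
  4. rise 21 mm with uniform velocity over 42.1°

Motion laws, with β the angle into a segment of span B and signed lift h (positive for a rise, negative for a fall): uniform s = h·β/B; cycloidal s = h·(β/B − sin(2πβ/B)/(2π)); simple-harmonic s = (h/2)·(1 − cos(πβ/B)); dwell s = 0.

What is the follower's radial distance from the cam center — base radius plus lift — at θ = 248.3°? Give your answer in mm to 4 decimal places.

seg 1 [0°–36.9°] cycloidal, h=9: full span → s += 9 → s = 9.0000
seg 2 [36.9°–222.7°] cycloidal, h=10: full span → s += 10 → s = 19.0000
seg 3 [222.7°–317.9°] cycloidal, h=24: θ=248.3° here. β=25.6, B=95.2. 24·(0.2689 − sin(2π·0.2689)/(2π)) = 2.6610 → s = 21.6610
radial distance = base radius + s = 11 + 21.6610 = 32.6610

32.6610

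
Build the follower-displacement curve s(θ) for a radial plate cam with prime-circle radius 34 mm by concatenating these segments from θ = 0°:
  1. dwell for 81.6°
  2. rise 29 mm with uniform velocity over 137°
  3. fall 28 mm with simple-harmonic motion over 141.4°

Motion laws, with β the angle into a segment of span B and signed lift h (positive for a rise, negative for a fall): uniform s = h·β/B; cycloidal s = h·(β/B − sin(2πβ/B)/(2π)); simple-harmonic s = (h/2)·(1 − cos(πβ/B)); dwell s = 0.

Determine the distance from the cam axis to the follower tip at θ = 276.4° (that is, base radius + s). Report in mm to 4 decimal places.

seg 1 [0°–81.6°] dwell: s stays 0.0000
seg 2 [81.6°–218.6°] uniform, h=29: full span → s += 29 → s = 29.0000
seg 3 [218.6°–360°] simple-harmonic, h=-28: θ=276.4° here. β=57.8, B=141.4. -28/2·(1 − cos(π·0.4088)) = -10.0422 → s = 18.9578
radial distance = base radius + s = 34 + 18.9578 = 52.9578

52.9578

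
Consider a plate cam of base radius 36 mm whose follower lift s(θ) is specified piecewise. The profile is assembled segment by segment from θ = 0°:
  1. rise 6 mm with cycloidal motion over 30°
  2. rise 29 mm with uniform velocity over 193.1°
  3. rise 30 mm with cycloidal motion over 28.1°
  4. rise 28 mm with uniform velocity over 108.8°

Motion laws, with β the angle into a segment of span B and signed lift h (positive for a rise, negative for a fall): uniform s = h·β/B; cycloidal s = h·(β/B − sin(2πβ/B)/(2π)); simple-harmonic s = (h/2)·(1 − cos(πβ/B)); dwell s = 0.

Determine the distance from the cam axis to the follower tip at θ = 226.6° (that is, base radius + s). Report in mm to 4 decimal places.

seg 1 [0°–30°] cycloidal, h=6: full span → s += 6 → s = 6.0000
seg 2 [30°–223.1°] uniform, h=29: full span → s += 29 → s = 35.0000
seg 3 [223.1°–251.2°] cycloidal, h=30: θ=226.6° here. β=3.5, B=28.1. 30·(0.1246 − sin(2π·0.1246)/(2π)) = 0.3699 → s = 35.3699
radial distance = base radius + s = 36 + 35.3699 = 71.3699

71.3699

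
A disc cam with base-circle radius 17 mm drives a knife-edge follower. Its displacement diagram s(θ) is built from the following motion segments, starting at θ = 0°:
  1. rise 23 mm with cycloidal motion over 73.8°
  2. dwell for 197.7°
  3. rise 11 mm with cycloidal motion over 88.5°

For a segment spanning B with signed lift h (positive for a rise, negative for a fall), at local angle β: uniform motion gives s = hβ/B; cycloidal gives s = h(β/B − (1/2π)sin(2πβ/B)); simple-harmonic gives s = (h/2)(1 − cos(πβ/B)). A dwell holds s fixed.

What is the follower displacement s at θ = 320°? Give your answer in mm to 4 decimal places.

seg 1 [0°–73.8°] cycloidal, h=23: full span → s += 23 → s = 23.0000
seg 2 [73.8°–271.5°] dwell: s stays 23.0000
seg 3 [271.5°–360°] cycloidal, h=11: θ=320° here. β=48.5, B=88.5. 11·(0.5480 − sin(2π·0.5480)/(2π)) = 6.5485 → s = 29.5485

29.5485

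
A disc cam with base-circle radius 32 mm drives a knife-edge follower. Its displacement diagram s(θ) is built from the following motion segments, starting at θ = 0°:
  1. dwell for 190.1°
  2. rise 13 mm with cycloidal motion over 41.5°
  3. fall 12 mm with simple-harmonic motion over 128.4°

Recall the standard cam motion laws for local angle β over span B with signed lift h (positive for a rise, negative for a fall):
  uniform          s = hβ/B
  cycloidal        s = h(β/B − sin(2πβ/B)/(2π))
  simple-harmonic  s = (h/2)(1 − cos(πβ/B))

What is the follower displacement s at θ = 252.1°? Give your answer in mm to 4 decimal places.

seg 1 [0°–190.1°] dwell: s stays 0.0000
seg 2 [190.1°–231.6°] cycloidal, h=13: full span → s += 13 → s = 13.0000
seg 3 [231.6°–360°] simple-harmonic, h=-12: θ=252.1° here. β=20.5, B=128.4. -12/2·(1 − cos(π·0.1597)) = -0.7391 → s = 12.2609

12.2609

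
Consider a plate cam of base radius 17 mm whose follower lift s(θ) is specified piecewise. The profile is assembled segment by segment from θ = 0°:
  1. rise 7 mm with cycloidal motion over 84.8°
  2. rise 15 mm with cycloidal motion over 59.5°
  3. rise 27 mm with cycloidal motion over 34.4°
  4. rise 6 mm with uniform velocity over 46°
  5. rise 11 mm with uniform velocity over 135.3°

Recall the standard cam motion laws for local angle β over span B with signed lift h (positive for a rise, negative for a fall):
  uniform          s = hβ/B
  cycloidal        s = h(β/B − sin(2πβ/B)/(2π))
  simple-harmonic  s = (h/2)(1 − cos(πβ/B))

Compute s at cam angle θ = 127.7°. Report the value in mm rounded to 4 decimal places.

seg 1 [0°–84.8°] cycloidal, h=7: full span → s += 7 → s = 7.0000
seg 2 [84.8°–144.3°] cycloidal, h=15: θ=127.7° here. β=42.9, B=59.5. 15·(0.7210 − sin(2π·0.7210)/(2π)) = 13.1630 → s = 20.1630

20.1630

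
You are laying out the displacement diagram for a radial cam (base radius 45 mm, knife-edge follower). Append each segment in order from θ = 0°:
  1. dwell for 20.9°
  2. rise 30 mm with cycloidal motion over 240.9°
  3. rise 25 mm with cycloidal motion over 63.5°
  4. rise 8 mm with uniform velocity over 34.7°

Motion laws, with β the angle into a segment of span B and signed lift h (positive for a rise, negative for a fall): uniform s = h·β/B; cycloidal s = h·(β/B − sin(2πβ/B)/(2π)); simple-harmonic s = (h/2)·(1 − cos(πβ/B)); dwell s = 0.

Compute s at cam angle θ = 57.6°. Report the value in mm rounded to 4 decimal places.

seg 1 [0°–20.9°] dwell: s stays 0.0000
seg 2 [20.9°–261.8°] cycloidal, h=30: θ=57.6° here. β=36.7, B=240.9. 30·(0.1523 − sin(2π·0.1523)/(2π)) = 0.6667 → s = 0.6667

0.6667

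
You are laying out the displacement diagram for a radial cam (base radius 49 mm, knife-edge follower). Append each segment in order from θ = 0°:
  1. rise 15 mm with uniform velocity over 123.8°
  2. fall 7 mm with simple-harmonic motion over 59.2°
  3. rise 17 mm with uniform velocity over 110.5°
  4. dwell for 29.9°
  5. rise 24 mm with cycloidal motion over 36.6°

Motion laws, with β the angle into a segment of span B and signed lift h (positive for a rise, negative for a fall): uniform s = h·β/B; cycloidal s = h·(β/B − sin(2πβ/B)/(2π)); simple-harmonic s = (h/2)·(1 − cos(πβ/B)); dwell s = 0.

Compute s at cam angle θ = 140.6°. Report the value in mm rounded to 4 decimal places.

seg 1 [0°–123.8°] uniform, h=15: full span → s += 15 → s = 15.0000
seg 2 [123.8°–183°] simple-harmonic, h=-7: θ=140.6° here. β=16.8, B=59.2. -7/2·(1 − cos(π·0.2838)) = -1.3012 → s = 13.6988

13.6988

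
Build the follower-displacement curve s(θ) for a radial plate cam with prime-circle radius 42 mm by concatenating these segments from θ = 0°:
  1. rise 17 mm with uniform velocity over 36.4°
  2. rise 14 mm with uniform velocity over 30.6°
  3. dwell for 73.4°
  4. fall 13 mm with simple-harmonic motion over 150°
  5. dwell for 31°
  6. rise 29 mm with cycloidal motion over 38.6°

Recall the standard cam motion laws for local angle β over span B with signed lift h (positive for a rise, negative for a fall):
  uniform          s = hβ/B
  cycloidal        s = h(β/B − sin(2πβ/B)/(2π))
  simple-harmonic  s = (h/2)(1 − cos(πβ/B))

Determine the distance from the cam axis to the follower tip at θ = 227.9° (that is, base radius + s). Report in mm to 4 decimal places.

seg 1 [0°–36.4°] uniform, h=17: full span → s += 17 → s = 17.0000
seg 2 [36.4°–67°] uniform, h=14: full span → s += 14 → s = 31.0000
seg 3 [67°–140.4°] dwell: s stays 31.0000
seg 4 [140.4°–290.4°] simple-harmonic, h=-13: θ=227.9° here. β=87.5, B=150. -13/2·(1 − cos(π·0.5833)) = -8.1823 → s = 22.8177
radial distance = base radius + s = 42 + 22.8177 = 64.8177

64.8177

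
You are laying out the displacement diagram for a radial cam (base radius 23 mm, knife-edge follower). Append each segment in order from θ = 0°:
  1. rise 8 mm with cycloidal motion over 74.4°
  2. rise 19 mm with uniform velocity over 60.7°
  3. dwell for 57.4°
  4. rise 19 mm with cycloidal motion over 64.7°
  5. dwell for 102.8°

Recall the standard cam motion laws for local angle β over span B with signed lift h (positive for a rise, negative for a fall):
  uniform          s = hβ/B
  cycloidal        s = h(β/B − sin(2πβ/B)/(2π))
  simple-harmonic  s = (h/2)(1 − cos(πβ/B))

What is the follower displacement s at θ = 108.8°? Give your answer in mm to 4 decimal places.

seg 1 [0°–74.4°] cycloidal, h=8: full span → s += 8 → s = 8.0000
seg 2 [74.4°–135.1°] uniform, h=19: θ=108.8° here. β=34.4, B=60.7. 19·34.4/60.7 = 10.7677 → s = 18.7677

18.7677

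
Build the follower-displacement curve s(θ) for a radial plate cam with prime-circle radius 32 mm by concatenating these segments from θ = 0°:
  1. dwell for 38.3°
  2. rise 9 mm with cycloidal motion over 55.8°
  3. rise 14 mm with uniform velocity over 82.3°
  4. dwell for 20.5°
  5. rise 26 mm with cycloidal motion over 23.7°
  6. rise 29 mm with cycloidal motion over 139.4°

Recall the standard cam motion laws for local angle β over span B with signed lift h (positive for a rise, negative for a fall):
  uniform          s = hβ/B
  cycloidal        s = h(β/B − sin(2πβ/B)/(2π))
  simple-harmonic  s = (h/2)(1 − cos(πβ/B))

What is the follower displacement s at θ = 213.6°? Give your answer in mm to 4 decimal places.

seg 1 [0°–38.3°] dwell: s stays 0.0000
seg 2 [38.3°–94.1°] cycloidal, h=9: full span → s += 9 → s = 9.0000
seg 3 [94.1°–176.4°] uniform, h=14: full span → s += 14 → s = 23.0000
seg 4 [176.4°–196.9°] dwell: s stays 23.0000
seg 5 [196.9°–220.6°] cycloidal, h=26: θ=213.6° here. β=16.7, B=23.7. 26·(0.7046 − sin(2π·0.7046)/(2π)) = 22.2918 → s = 45.2918

45.2918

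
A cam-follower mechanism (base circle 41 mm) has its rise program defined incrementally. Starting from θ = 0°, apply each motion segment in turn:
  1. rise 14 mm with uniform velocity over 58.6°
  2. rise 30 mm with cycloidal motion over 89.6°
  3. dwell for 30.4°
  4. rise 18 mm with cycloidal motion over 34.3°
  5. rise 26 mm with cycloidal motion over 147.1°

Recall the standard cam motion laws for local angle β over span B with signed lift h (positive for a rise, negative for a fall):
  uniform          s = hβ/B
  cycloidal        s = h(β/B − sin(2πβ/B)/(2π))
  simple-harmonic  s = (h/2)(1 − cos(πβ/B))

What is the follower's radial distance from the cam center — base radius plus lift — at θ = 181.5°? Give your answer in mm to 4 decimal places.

seg 1 [0°–58.6°] uniform, h=14: full span → s += 14 → s = 14.0000
seg 2 [58.6°–148.2°] cycloidal, h=30: full span → s += 30 → s = 44.0000
seg 3 [148.2°–178.6°] dwell: s stays 44.0000
seg 4 [178.6°–212.9°] cycloidal, h=18: θ=181.5° here. β=2.9, B=34.3. 18·(0.0845 − sin(2π·0.0845)/(2π)) = 0.0706 → s = 44.0706
radial distance = base radius + s = 41 + 44.0706 = 85.0706

85.0706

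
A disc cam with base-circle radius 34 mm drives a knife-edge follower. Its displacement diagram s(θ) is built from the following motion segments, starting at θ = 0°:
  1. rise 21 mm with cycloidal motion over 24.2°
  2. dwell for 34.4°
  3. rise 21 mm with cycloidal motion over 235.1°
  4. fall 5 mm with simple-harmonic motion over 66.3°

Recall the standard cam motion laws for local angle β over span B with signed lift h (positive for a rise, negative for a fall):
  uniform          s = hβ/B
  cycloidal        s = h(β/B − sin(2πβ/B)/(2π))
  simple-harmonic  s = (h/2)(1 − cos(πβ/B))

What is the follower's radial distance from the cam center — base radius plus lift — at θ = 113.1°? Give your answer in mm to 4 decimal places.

seg 1 [0°–24.2°] cycloidal, h=21: full span → s += 21 → s = 21.0000
seg 2 [24.2°–58.6°] dwell: s stays 21.0000
seg 3 [58.6°–293.7°] cycloidal, h=21: θ=113.1° here. β=54.5, B=235.1. 21·(0.2318 − sin(2π·0.2318)/(2π)) = 1.5477 → s = 22.5477
radial distance = base radius + s = 34 + 22.5477 = 56.5477

56.5477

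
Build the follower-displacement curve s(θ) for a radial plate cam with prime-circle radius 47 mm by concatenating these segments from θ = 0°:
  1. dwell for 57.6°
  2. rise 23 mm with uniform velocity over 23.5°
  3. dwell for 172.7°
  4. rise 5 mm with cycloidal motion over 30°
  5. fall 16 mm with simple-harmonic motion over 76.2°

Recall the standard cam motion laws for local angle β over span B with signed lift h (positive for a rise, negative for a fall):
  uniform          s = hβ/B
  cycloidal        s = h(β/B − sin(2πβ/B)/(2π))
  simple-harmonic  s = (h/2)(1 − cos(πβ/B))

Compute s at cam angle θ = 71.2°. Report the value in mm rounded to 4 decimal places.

seg 1 [0°–57.6°] dwell: s stays 0.0000
seg 2 [57.6°–81.1°] uniform, h=23: θ=71.2° here. β=13.6, B=23.5. 23·13.6/23.5 = 13.3106 → s = 13.3106

13.3106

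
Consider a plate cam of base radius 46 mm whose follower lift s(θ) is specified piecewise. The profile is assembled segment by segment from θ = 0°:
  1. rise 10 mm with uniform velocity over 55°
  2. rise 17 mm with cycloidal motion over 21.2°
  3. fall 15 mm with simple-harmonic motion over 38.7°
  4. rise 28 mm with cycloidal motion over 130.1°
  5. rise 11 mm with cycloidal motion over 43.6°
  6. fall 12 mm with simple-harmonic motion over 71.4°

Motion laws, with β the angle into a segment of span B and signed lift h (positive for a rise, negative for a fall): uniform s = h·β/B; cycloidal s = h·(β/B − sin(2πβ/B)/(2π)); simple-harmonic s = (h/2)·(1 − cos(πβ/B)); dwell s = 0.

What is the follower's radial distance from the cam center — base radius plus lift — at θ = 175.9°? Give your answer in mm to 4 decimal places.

seg 1 [0°–55°] uniform, h=10: full span → s += 10 → s = 10.0000
seg 2 [55°–76.2°] cycloidal, h=17: full span → s += 17 → s = 27.0000
seg 3 [76.2°–114.9°] simple-harmonic, h=-15: full span → s += -15 → s = 12.0000
seg 4 [114.9°–245°] cycloidal, h=28: θ=175.9° here. β=61, B=130.1. 28·(0.4689 − sin(2π·0.4689)/(2π)) = 12.2623 → s = 24.2623
radial distance = base radius + s = 46 + 24.2623 = 70.2623

70.2623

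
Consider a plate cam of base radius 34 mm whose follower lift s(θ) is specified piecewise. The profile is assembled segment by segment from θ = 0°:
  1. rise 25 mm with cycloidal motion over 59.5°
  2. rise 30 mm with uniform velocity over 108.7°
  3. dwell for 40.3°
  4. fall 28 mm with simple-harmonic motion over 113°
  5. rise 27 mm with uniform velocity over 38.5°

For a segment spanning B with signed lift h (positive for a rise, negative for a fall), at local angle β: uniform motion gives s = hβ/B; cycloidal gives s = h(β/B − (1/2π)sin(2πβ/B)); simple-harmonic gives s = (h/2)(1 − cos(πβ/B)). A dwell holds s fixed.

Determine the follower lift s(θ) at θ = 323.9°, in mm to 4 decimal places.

seg 1 [0°–59.5°] cycloidal, h=25: full span → s += 25 → s = 25.0000
seg 2 [59.5°–168.2°] uniform, h=30: full span → s += 30 → s = 55.0000
seg 3 [168.2°–208.5°] dwell: s stays 55.0000
seg 4 [208.5°–321.5°] simple-harmonic, h=-28: full span → s += -28 → s = 27.0000
seg 5 [321.5°–360°] uniform, h=27: θ=323.9° here. β=2.4, B=38.5. 27·2.4/38.5 = 1.6831 → s = 28.6831

28.6831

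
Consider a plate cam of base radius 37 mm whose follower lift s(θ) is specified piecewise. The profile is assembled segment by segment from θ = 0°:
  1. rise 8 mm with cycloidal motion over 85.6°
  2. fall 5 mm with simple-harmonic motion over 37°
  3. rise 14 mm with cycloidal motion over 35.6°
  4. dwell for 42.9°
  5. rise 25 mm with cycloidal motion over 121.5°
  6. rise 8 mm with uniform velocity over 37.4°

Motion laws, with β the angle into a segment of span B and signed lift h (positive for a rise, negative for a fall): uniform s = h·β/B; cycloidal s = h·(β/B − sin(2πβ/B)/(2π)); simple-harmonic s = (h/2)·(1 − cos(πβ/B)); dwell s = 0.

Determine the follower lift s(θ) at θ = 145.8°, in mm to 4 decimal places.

seg 1 [0°–85.6°] cycloidal, h=8: full span → s += 8 → s = 8.0000
seg 2 [85.6°–122.6°] simple-harmonic, h=-5: full span → s += -5 → s = 3.0000
seg 3 [122.6°–158.2°] cycloidal, h=14: θ=145.8° here. β=23.2, B=35.6. 14·(0.6517 − sin(2π·0.6517)/(2π)) = 10.9400 → s = 13.9400

13.9400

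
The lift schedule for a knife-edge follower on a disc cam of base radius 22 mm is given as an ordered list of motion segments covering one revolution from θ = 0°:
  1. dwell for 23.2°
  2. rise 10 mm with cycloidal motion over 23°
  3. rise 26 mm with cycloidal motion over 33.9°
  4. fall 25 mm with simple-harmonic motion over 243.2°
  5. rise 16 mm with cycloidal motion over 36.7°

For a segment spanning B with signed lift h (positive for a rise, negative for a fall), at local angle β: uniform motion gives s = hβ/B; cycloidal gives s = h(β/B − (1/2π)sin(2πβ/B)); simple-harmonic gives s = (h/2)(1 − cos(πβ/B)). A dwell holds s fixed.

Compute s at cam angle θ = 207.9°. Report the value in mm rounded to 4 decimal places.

seg 1 [0°–23.2°] dwell: s stays 0.0000
seg 2 [23.2°–46.2°] cycloidal, h=10: full span → s += 10 → s = 10.0000
seg 3 [46.2°–80.1°] cycloidal, h=26: full span → s += 26 → s = 36.0000
seg 4 [80.1°–323.3°] simple-harmonic, h=-25: θ=207.9° here. β=127.8, B=243.2. -25/2·(1 − cos(π·0.5255)) = -13.5001 → s = 22.4999

22.4999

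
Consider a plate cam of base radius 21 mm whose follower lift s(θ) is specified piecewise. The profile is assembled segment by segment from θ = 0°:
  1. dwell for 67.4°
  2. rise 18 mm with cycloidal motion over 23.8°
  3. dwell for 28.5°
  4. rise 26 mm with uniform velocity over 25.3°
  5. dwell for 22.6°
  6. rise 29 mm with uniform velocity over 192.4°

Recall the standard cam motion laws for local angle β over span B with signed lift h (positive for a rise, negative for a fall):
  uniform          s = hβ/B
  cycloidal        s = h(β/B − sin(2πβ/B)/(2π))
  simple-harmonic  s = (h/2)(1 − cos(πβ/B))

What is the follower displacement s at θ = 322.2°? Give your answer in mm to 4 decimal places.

seg 1 [0°–67.4°] dwell: s stays 0.0000
seg 2 [67.4°–91.2°] cycloidal, h=18: full span → s += 18 → s = 18.0000
seg 3 [91.2°–119.7°] dwell: s stays 18.0000
seg 4 [119.7°–145°] uniform, h=26: full span → s += 26 → s = 44.0000
seg 5 [145°–167.6°] dwell: s stays 44.0000
seg 6 [167.6°–360°] uniform, h=29: θ=322.2° here. β=154.6, B=192.4. 29·154.6/192.4 = 23.3025 → s = 67.3025

67.3025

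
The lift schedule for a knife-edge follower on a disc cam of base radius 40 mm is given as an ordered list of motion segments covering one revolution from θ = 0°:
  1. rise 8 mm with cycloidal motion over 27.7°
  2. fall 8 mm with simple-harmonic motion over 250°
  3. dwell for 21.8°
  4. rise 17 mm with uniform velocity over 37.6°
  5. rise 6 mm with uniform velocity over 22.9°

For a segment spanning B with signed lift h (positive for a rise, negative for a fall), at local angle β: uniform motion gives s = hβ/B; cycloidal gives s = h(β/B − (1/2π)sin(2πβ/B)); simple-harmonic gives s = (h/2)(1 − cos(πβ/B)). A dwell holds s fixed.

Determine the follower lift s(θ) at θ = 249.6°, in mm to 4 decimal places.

seg 1 [0°–27.7°] cycloidal, h=8: full span → s += 8 → s = 8.0000
seg 2 [27.7°–277.7°] simple-harmonic, h=-8: θ=249.6° here. β=221.9, B=250. -8/2·(1 − cos(π·0.8876)) = -7.7532 → s = 0.2468

0.2468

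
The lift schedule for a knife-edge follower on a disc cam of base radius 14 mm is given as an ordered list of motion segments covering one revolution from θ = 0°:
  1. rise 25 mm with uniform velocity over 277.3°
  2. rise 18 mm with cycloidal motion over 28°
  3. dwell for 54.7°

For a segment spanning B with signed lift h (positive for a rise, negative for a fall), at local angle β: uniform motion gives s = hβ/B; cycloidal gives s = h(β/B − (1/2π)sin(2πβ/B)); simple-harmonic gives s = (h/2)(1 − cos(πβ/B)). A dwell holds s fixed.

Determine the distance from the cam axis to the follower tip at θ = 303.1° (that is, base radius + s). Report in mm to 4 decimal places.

seg 1 [0°–277.3°] uniform, h=25: full span → s += 25 → s = 25.0000
seg 2 [277.3°–305.3°] cycloidal, h=18: θ=303.1° here. β=25.8, B=28. 18·(0.9214 − sin(2π·0.9214)/(2π)) = 17.9432 → s = 42.9432
radial distance = base radius + s = 14 + 42.9432 = 56.9432

56.9432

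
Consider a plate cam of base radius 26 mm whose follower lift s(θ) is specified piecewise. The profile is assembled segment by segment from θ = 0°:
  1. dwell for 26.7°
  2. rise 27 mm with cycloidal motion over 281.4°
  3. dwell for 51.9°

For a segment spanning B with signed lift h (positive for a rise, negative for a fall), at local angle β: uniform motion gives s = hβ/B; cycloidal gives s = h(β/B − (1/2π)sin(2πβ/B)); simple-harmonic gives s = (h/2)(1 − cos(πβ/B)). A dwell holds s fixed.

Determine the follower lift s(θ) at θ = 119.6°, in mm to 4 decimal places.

seg 1 [0°–26.7°] dwell: s stays 0.0000
seg 2 [26.7°–308.1°] cycloidal, h=27: θ=119.6° here. β=92.9, B=281.4. 27·(0.3301 − sin(2π·0.3301)/(2π)) = 5.1498 → s = 5.1498

5.1498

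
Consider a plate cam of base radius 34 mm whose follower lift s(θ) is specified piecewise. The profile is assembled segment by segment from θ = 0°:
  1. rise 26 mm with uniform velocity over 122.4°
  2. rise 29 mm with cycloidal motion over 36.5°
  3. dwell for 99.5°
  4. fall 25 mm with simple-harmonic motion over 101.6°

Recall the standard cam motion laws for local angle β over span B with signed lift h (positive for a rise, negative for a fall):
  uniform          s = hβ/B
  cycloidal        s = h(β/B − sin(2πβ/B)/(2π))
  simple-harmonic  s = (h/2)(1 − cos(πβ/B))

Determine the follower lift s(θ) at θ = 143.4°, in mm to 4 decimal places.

seg 1 [0°–122.4°] uniform, h=26: full span → s += 26 → s = 26.0000
seg 2 [122.4°–158.9°] cycloidal, h=29: θ=143.4° here. β=21, B=36.5. 29·(0.5753 − sin(2π·0.5753)/(2π)) = 18.7892 → s = 44.7892

44.7892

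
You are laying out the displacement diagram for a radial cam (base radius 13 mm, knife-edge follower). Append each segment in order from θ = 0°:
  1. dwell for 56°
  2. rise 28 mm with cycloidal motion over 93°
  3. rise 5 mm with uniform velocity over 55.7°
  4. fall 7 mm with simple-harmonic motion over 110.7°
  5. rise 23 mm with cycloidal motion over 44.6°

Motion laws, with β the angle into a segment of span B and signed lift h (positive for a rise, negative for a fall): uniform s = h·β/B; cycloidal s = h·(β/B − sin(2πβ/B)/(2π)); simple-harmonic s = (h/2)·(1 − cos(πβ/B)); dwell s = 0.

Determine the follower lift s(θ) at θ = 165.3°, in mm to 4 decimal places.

seg 1 [0°–56°] dwell: s stays 0.0000
seg 2 [56°–149°] cycloidal, h=28: full span → s += 28 → s = 28.0000
seg 3 [149°–204.7°] uniform, h=5: θ=165.3° here. β=16.3, B=55.7. 5·16.3/55.7 = 1.4632 → s = 29.4632

29.4632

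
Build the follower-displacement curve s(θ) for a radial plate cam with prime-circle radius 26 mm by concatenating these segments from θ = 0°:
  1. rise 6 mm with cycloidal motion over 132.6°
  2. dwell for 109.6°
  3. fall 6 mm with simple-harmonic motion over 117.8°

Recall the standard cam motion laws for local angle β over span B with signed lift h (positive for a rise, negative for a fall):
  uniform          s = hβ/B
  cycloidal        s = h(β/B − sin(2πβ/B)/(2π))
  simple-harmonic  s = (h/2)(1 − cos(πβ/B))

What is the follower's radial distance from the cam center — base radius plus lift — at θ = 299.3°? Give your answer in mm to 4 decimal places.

seg 1 [0°–132.6°] cycloidal, h=6: full span → s += 6 → s = 6.0000
seg 2 [132.6°–242.2°] dwell: s stays 6.0000
seg 3 [242.2°–360°] simple-harmonic, h=-6: θ=299.3° here. β=57.1, B=117.8. -6/2·(1 − cos(π·0.4847)) = -2.8560 → s = 3.1440
radial distance = base radius + s = 26 + 3.1440 = 29.1440

29.1440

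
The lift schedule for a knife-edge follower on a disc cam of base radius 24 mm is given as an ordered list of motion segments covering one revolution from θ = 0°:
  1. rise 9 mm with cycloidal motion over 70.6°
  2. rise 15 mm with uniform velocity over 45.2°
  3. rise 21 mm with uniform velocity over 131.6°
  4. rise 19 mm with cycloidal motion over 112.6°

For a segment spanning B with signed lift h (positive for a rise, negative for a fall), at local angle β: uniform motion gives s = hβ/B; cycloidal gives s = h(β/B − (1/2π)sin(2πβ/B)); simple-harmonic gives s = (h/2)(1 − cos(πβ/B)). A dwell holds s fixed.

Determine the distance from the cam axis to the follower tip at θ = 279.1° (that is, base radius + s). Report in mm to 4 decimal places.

seg 1 [0°–70.6°] cycloidal, h=9: full span → s += 9 → s = 9.0000
seg 2 [70.6°–115.8°] uniform, h=15: full span → s += 15 → s = 24.0000
seg 3 [115.8°–247.4°] uniform, h=21: full span → s += 21 → s = 45.0000
seg 4 [247.4°–360°] cycloidal, h=19: θ=279.1° here. β=31.7, B=112.6. 19·(0.2815 − sin(2π·0.2815)/(2π)) = 2.3842 → s = 47.3842
radial distance = base radius + s = 24 + 47.3842 = 71.3842

71.3842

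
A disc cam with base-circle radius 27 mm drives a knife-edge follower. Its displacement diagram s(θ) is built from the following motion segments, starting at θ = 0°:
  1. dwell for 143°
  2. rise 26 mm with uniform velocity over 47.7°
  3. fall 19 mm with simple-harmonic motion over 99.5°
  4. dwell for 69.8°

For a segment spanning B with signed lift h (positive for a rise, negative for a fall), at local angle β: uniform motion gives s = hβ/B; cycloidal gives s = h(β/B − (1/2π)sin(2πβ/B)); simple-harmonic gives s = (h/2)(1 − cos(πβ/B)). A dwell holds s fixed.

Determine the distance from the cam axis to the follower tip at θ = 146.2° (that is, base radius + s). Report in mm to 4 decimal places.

seg 1 [0°–143°] dwell: s stays 0.0000
seg 2 [143°–190.7°] uniform, h=26: θ=146.2° here. β=3.2, B=47.7. 26·3.2/47.7 = 1.7442 → s = 1.7442
radial distance = base radius + s = 27 + 1.7442 = 28.7442

28.7442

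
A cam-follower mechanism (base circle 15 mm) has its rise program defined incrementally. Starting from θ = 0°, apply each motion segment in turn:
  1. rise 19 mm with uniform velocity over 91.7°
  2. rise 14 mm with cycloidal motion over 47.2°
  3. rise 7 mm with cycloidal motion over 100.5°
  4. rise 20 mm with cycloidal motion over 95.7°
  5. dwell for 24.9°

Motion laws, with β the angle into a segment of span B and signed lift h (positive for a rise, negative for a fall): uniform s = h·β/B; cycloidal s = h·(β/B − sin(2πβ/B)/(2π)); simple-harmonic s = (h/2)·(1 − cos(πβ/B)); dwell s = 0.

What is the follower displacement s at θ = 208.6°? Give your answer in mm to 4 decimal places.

seg 1 [0°–91.7°] uniform, h=19: full span → s += 19 → s = 19.0000
seg 2 [91.7°–138.9°] cycloidal, h=14: full span → s += 14 → s = 33.0000
seg 3 [138.9°–239.4°] cycloidal, h=7: θ=208.6° here. β=69.7, B=100.5. 7·(0.6935 − sin(2π·0.6935)/(2π)) = 5.8994 → s = 38.8994

38.8994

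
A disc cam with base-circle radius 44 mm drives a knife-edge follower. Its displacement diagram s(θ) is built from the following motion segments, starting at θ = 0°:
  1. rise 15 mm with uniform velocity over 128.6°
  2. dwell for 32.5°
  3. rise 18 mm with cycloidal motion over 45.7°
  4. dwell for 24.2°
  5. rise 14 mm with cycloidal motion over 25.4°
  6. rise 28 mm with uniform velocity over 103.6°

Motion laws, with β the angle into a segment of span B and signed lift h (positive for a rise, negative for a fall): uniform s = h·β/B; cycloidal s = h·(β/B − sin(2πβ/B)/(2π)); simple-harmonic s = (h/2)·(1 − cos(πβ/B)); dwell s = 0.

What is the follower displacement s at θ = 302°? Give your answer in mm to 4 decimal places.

seg 1 [0°–128.6°] uniform, h=15: full span → s += 15 → s = 15.0000
seg 2 [128.6°–161.1°] dwell: s stays 15.0000
seg 3 [161.1°–206.8°] cycloidal, h=18: full span → s += 18 → s = 33.0000
seg 4 [206.8°–231°] dwell: s stays 33.0000
seg 5 [231°–256.4°] cycloidal, h=14: full span → s += 14 → s = 47.0000
seg 6 [256.4°–360°] uniform, h=28: θ=302° here. β=45.6, B=103.6. 28·45.6/103.6 = 12.3243 → s = 59.3243

59.3243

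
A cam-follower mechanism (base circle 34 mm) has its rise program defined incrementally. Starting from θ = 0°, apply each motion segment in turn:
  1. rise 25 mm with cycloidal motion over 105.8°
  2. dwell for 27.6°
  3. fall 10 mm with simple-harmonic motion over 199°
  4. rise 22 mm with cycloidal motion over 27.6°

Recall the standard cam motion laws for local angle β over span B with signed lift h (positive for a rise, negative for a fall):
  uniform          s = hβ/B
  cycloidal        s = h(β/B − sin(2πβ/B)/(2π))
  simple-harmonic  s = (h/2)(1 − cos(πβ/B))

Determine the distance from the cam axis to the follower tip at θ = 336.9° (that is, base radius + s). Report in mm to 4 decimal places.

seg 1 [0°–105.8°] cycloidal, h=25: full span → s += 25 → s = 25.0000
seg 2 [105.8°–133.4°] dwell: s stays 25.0000
seg 3 [133.4°–332.4°] simple-harmonic, h=-10: full span → s += -10 → s = 15.0000
seg 4 [332.4°–360°] cycloidal, h=22: θ=336.9° here. β=4.5, B=27.6. 22·(0.1630 − sin(2π·0.1630)/(2π)) = 0.5953 → s = 15.5953
radial distance = base radius + s = 34 + 15.5953 = 49.5953

49.5953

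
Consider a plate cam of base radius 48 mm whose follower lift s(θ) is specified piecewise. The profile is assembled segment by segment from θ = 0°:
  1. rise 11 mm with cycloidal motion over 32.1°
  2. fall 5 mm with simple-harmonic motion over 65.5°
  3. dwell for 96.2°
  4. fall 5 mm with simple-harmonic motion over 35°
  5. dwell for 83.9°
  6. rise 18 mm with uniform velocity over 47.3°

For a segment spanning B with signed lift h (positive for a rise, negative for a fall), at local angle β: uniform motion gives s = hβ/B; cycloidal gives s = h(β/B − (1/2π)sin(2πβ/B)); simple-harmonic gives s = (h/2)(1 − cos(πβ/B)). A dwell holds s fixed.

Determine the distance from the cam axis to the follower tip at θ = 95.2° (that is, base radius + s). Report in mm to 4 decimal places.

seg 1 [0°–32.1°] cycloidal, h=11: full span → s += 11 → s = 11.0000
seg 2 [32.1°–97.6°] simple-harmonic, h=-5: θ=95.2° here. β=63.1, B=65.5. -5/2·(1 − cos(π·0.9634)) = -4.9835 → s = 6.0165
radial distance = base radius + s = 48 + 6.0165 = 54.0165

54.0165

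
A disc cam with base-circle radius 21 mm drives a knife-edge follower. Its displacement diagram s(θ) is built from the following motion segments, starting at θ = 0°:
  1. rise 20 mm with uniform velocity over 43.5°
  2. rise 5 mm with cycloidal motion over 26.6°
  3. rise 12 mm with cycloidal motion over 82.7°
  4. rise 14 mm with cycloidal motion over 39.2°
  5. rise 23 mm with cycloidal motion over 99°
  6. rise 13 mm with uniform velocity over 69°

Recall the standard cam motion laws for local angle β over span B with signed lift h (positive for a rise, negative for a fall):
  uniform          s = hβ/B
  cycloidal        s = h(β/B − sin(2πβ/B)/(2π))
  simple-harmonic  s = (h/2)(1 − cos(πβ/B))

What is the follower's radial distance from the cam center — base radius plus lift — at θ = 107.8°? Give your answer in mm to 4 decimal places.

seg 1 [0°–43.5°] uniform, h=20: full span → s += 20 → s = 20.0000
seg 2 [43.5°–70.1°] cycloidal, h=5: full span → s += 5 → s = 25.0000
seg 3 [70.1°–152.8°] cycloidal, h=12: θ=107.8° here. β=37.7, B=82.7. 12·(0.4559 − sin(2π·0.4559)/(2π)) = 4.9475 → s = 29.9475
radial distance = base radius + s = 21 + 29.9475 = 50.9475

50.9475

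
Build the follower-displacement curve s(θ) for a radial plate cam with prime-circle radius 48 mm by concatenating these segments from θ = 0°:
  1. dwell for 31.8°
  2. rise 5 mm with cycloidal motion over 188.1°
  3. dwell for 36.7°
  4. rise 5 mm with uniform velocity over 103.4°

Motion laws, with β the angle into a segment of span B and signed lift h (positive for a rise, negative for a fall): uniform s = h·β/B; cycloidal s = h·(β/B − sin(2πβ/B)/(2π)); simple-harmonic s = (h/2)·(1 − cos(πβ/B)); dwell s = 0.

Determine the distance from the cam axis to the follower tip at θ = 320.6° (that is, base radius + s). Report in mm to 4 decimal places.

seg 1 [0°–31.8°] dwell: s stays 0.0000
seg 2 [31.8°–219.9°] cycloidal, h=5: full span → s += 5 → s = 5.0000
seg 3 [219.9°–256.6°] dwell: s stays 5.0000
seg 4 [256.6°–360°] uniform, h=5: θ=320.6° here. β=64, B=103.4. 5·64/103.4 = 3.0948 → s = 8.0948
radial distance = base radius + s = 48 + 8.0948 = 56.0948

56.0948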